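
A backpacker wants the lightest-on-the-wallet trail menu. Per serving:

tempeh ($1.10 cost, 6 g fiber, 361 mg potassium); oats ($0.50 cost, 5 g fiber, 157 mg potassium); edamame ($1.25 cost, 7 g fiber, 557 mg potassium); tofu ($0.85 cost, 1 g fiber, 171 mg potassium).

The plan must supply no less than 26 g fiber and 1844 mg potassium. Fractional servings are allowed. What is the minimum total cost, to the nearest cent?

tempeh only: max(26/6, 1844/361) = 5.108 servings → $5.62.
oats only: max(26/5, 1844/157) = 11.75 servings → $5.87.
edamame only: max(26/7, 1844/557) = 3.714 servings → $4.64.
tofu only: max(26/1, 1844/171) = 26 servings → $22.10.
tempeh + oats: the both-tight solution has a negative serving — not a feasible corner.
tempeh + edamame with both tight: 1.931 servings and 2.059 servings → $4.70.
tempeh + tofu with both tight: 3.913 servings and 2.523 servings → $6.45.
oats + edamame with both tight: 0.9336 servings and 3.047 servings → $4.28.
oats + tofu with both tight: 3.728 servings and 7.361 servings → $8.12.
edamame + tofu: the both-tight solution has a negative serving — not a feasible corner.
Cheapest feasible corner: $4.28.

$4.28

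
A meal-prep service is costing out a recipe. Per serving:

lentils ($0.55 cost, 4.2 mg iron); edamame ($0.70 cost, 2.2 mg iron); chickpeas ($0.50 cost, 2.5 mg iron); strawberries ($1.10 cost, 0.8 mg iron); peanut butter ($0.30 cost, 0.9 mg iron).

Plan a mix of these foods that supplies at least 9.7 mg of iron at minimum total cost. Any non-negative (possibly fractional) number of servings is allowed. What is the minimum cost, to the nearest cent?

$1.27

Cost per mg of iron: lentils $0.1310, chickpeas $0.2000, edamame $0.3182, peanut butter $0.3333, strawberries $1.3750.
With no serving limits, use only lentils: 9.7 mg / 4.2 mg = 2.31 servings × $0.55 = $1.27.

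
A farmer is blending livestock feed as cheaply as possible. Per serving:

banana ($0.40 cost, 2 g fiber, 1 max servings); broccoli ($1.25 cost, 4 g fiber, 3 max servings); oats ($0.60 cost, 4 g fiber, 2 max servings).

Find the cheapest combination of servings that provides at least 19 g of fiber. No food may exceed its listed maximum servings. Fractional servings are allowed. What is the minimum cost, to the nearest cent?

Cost per g of fiber: oats $0.1500, banana $0.2000, broccoli $0.3125.
Take 2 servings of oats: +8.0 g fiber for $1.20 (total $1.20, still need 11.0 g).
Take 1 serving of banana: +2.0 g fiber for $0.40 (total $1.60, still need 9.0 g).
Take 2.25 servings of broccoli: +9.0 g fiber for $2.81 (total $4.41, still need 0.0 g).
Greedy by cheapest-per-g is optimal for a single linear constraint, so the minimum cost is $4.41.

$4.41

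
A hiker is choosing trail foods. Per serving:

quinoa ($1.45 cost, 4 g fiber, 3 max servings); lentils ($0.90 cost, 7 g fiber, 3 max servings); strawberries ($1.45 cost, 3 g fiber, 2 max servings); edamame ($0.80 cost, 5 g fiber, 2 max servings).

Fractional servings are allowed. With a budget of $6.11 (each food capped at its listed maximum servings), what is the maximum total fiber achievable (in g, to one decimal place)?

36.0 g

Fiber per dollar: lentils 7.778, edamame 6.25, quinoa 2.759, strawberries 2.069.
Take 3 servings of lentils: spends $2.70, +21.0 g fiber (running total 21.0 g).
Take 2 servings of edamame: spends $1.60, +10.0 g fiber (running total 31.0 g).
Take 1.248 servings of quinoa: spends $1.81, +5.0 g fiber (running total 36.0 g).
Filling greedily by fiber-per-dollar is optimal for one linear limit, giving 36.0 g.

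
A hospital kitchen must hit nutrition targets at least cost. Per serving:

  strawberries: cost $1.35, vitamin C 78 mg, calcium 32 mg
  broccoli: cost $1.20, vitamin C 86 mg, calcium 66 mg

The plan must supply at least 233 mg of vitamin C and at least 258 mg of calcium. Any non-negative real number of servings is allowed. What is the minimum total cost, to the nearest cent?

$4.69

Compare the cost at each extreme point of the feasible region.
strawberries only: max(233/78, 258/32) = 8.062 servings → $10.88.
broccoli only: max(233/86, 258/66) = 3.909 servings → $4.69.
strawberries + broccoli: intersection lies outside the first quadrant.
Cheapest feasible corner: $4.69.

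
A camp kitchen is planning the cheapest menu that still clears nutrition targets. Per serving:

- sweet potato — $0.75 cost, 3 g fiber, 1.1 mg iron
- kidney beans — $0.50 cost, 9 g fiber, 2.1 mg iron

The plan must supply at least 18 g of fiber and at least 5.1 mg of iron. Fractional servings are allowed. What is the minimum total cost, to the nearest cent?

Two binding constraints pin down two serving amounts, so the optimal mix uses at most two foods. The candidates are each food alone (scaled to the tighter of fiber/iron) and each pair with both constraints tight.
sweet potato only: max(18/3, 5.1/1.1) = 6 servings → $4.50.
kidney beans only: max(18/9, 5.1/2.1) = 2.429 servings → $1.21.
sweet potato + kidney beans with both tight: 2.25 servings and 1.25 servings → $2.31.
So the least-cost plan costs $1.21.

$1.21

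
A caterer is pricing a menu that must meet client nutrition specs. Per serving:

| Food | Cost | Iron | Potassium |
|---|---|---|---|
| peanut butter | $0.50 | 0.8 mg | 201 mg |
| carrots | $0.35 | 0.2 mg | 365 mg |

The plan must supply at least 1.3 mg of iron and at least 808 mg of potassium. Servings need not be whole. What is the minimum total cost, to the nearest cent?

$1.16

Two binding constraints pin down two serving amounts, so the optimal mix uses at most two foods. The candidates are each food alone (scaled to the tighter of iron/potassium) and each pair with both constraints tight.
peanut butter only: max(1.3/0.8, 808/201) = 4.02 servings → $2.01.
carrots only: max(1.3/0.2, 808/365) = 6.5 servings → $2.27.
peanut butter + carrots with both tight: 1.243 servings and 1.529 servings → $1.16.
So the least-cost plan costs $1.16.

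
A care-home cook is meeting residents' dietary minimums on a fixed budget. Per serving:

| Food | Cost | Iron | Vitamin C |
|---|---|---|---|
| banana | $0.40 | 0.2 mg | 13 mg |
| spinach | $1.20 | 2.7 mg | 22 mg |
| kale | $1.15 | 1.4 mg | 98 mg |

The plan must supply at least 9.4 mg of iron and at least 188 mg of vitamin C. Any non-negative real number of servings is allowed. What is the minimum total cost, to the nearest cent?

$4.86

Two binding constraints pin down two serving amounts, so the optimal mix uses at most two foods. The candidates are each food alone (scaled to the tighter of iron/vitamin C) and each pair with both constraints tight.
banana only: max(9.4/0.2, 188/13) = 47 servings → $18.80.
spinach only: max(9.4/2.7, 188/22) = 8.545 servings → $10.25.
kale only: max(9.4/1.4, 188/98) = 6.714 servings → $7.72.
banana + spinach with both tight: 9.798 servings and 2.756 servings → $7.23.
banana + kale: intersection lies outside the first quadrant.
spinach + kale with both tight: 2.814 servings and 1.287 servings → $4.86.
So the least-cost plan costs $4.86.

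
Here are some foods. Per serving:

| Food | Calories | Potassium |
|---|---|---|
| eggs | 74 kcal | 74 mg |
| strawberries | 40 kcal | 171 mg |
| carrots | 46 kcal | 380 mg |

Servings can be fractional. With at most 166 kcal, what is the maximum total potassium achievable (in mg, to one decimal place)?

1371.3 mg

Potassium per kcal: carrots 8.261, strawberries 4.275, eggs 1.
With no serving limits, spend the whole calories allowance on carrots: 166 kcal / 46 kcal × 380 mg = 1371.3 mg.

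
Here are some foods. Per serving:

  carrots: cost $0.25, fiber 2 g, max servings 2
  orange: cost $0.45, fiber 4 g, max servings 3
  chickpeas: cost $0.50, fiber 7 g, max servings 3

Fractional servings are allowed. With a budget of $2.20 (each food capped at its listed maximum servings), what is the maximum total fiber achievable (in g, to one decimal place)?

27.2 g

Fiber per dollar: chickpeas 14, orange 8.889, carrots 8.
Take 3 servings of chickpeas: spends $1.50, +21.0 g fiber (running total 21.0 g).
Take 1.556 servings of orange: spends $0.70, +6.2 g fiber (running total 27.2 g).
Filling greedily by fiber-per-dollar is optimal for one linear limit, giving 27.2 g.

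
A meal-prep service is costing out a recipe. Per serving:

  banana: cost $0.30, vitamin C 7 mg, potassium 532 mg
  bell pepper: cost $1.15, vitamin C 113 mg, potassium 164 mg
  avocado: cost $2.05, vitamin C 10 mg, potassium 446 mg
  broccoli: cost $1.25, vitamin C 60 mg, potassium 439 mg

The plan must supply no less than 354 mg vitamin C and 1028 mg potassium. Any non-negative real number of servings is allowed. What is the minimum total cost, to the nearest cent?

With two linear requirements the optimum uses one or two foods; enumerate the corners.
banana only: max(354/7, 1028/532) = 50.57 servings → $15.17.
bell pepper only: max(354/113, 1028/164) = 6.268 servings → $7.21.
avocado only: max(354/10, 1028/446) = 35.4 servings → $72.57.
broccoli only: max(354/60, 1028/439) = 5.9 servings → $7.38.
banana + bell pepper with both tight: 0.9854 servings and 3.072 servings → $3.83.
banana + avocado with both targets exact would need a negative amount; discard.
banana + broccoli with both targets exact would need a negative amount; discard.
bell pepper + avocado with both tight: 3.027 servings and 1.192 servings → $5.92.
bell pepper + broccoli with both tight: 2.357 servings and 1.461 servings → $4.54.
avocado + broccoli with both targets exact would need a negative amount; discard.
Cheapest feasible corner: $3.83.

$3.83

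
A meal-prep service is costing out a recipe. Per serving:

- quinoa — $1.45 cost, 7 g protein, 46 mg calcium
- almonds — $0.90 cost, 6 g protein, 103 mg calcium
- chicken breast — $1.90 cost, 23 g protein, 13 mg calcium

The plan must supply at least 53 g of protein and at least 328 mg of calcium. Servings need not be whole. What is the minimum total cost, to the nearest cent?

$5.59

An LP optimum is at a vertex; with two nutrient constraints at most two foods are used. Check each candidate.
quinoa only: max(53/7, 328/46) = 7.571 servings → $10.98.
almonds only: max(53/6, 328/103) = 8.833 servings → $7.95.
chicken breast only: max(53/23, 328/13) = 25.23 servings → $47.94.
quinoa + almonds: intersection lies outside the first quadrant.
quinoa + chicken breast with both tight: 7.089 servings and 0.1468 servings → $10.56.
almonds + chicken breast with both tight: 2.992 servings and 1.524 servings → $5.59.
The minimum over all feasible corners is $5.59.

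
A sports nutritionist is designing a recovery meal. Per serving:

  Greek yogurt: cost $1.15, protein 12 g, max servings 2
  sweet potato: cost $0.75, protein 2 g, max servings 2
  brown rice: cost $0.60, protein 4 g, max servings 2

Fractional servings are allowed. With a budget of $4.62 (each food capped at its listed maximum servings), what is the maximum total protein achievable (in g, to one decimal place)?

Protein per dollar: Greek yogurt 10.43, brown rice 6.667, sweet potato 2.667.
Take 2 servings of Greek yogurt: spends $2.30, +24.0 g protein (running total 24.0 g).
Take 2 servings of brown rice: spends $1.20, +8.0 g protein (running total 32.0 g).
Take 1.493 servings of sweet potato: spends $1.12, +3.0 g protein (running total 35.0 g).
Filling greedily by protein-per-dollar is optimal for one linear limit, giving 35.0 g.

35.0 g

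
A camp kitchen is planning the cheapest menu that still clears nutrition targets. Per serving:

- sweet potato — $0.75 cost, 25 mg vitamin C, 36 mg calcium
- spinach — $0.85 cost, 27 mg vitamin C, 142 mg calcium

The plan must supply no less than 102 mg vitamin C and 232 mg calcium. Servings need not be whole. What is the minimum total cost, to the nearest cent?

$3.09

sweet potato only: max(102/25, 232/36) = 6.444 servings → $4.83.
spinach only: max(102/27, 232/142) = 3.778 servings → $3.21.
sweet potato + spinach with both tight: 3.189 servings and 0.8254 servings → $3.09.
So the least-cost plan costs $3.09.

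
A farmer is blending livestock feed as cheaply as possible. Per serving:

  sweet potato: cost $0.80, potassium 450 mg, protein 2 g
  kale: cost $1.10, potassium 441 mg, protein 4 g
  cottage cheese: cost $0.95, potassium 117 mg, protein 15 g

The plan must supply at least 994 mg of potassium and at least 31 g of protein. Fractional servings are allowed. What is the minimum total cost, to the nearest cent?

$3.13

Two binding constraints pin down two serving amounts, so the optimal mix uses at most two foods. The candidates are each food alone (scaled to the tighter of potassium/protein) and each pair with both constraints tight.
sweet potato only: max(994/450, 31/2) = 15.5 servings → $12.40.
kale only: max(994/441, 31/4) = 7.75 servings → $8.53.
cottage cheese only: max(994/117, 31/15) = 8.496 servings → $8.07.
sweet potato + kale with both targets exact would need a negative amount; discard.
sweet potato + cottage cheese with both tight: 1.732 servings and 1.836 servings → $3.13.
kale + cottage cheese with both tight: 1.836 servings and 1.577 servings → $3.52.
The minimum over all feasible corners is $3.13.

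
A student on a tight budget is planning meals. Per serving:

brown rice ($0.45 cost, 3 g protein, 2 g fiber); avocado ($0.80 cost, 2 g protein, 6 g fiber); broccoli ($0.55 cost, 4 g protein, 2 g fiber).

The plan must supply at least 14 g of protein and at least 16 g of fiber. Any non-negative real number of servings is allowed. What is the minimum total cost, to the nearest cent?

With two linear requirements the optimum uses one or two foods; enumerate the corners.
brown rice only: max(14/3, 16/2) = 8 servings → $3.60.
avocado only: max(14/2, 16/6) = 7 servings → $5.60.
broccoli only: max(14/4, 16/2) = 8 servings → $4.40.
brown rice + avocado with both tight: 3.714 servings and 1.429 servings → $2.81.
brown rice + broccoli: the both-tight solution has a negative serving — not a feasible corner.
avocado + broccoli with both tight: 1.8 servings and 2.6 servings → $2.87.
The minimum over all feasible corners is $2.81.

$2.81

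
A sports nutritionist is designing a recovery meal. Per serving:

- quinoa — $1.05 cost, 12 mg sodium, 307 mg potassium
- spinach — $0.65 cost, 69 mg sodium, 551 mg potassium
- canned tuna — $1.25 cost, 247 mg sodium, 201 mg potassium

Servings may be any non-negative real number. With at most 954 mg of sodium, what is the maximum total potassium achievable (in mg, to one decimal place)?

24406.5 mg

Potassium per mg sodium: quinoa 25.58, spinach 7.986, canned tuna 0.8138.
With no serving limits, spend the whole sodium allowance on quinoa: 954 mg / 12 mg × 307 mg = 24406.5 mg.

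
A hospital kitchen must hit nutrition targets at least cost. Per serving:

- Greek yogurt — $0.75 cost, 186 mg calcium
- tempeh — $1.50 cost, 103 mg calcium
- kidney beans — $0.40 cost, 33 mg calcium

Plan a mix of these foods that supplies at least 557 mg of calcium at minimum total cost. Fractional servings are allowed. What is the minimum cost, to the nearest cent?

$2.25

Cost per mg of calcium: Greek yogurt $0.0040, kidney beans $0.0121, tempeh $0.0146.
With no serving limits, use only Greek yogurt: 557 mg / 186 mg = 2.995 servings × $0.75 = $2.25.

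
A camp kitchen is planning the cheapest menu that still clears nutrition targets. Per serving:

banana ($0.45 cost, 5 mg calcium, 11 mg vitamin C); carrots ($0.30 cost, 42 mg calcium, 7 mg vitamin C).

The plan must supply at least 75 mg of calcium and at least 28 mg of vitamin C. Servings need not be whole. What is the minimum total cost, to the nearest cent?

Two binding constraints pin down two serving amounts, so the optimal mix uses at most two foods. The candidates are each food alone (scaled to the tighter of calcium/vitamin C) and each pair with both constraints tight.
banana only: max(75/5, 28/11) = 15 servings → $6.75.
carrots only: max(75/42, 28/7) = 4 servings → $1.20.
banana + carrots with both tight: 1.525 servings and 1.604 servings → $1.17.
So the least-cost plan costs $1.17.

$1.17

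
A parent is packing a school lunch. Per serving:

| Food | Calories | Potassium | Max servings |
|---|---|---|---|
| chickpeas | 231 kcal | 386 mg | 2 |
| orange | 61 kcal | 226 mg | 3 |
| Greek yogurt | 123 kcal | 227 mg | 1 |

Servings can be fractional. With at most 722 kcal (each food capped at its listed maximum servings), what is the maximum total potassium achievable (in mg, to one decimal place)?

1600.1 mg

Potassium per kcal: orange 3.705, Greek yogurt 1.846, chickpeas 1.671.
Take 3 servings of orange: uses 183 kcal, +678.0 mg potassium (running total 678.0 mg).
Take 1 serving of Greek yogurt: uses 123 kcal, +227.0 mg potassium (running total 905.0 mg).
Take 1.801 servings of chickpeas: uses 416 kcal, +695.1 mg potassium (running total 1600.1 mg).
Greedy by best ratio exhausts the calories allowance optimally: 1600.1 mg.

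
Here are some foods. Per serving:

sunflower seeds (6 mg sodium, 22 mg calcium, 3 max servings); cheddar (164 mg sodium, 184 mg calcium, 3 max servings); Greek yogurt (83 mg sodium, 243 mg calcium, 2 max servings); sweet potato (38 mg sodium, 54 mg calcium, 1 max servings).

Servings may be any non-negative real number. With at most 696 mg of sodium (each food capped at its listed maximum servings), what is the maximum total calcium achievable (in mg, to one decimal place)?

Calcium per mg sodium: sunflower seeds 3.667, Greek yogurt 2.928, sweet potato 1.421, cheddar 1.122.
Take 3 servings of sunflower seeds: uses 18 mg sodium, +66.0 mg calcium (running total 66.0 mg).
Take 2 servings of Greek yogurt: uses 166 mg sodium, +486.0 mg calcium (running total 552.0 mg).
Take 1 serving of sweet potato: uses 38 mg sodium, +54.0 mg calcium (running total 606.0 mg).
Take 2.89 servings of cheddar: uses 474 mg sodium, +531.8 mg calcium (running total 1137.8 mg).
Filling greedily by calcium-per-mg sodium is optimal for one linear limit, giving 1137.8 mg.

1137.8 mg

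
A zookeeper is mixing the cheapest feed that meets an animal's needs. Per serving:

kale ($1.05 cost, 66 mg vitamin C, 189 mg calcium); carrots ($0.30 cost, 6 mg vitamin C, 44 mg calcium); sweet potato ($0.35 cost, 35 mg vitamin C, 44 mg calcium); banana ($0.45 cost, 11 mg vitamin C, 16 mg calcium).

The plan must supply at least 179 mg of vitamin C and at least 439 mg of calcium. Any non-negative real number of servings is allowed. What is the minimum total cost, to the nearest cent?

$2.58

Two binding constraints pin down two serving amounts, so the optimal mix uses at most two foods. The candidates are each food alone (scaled to the tighter of vitamin C/calcium) and each pair with both constraints tight.
kale only: max(179/66, 439/189) = 2.712 servings → $2.85.
carrots only: max(179/6, 439/44) = 29.83 servings → $8.95.
sweet potato only: max(179/35, 439/44) = 9.977 servings → $3.49.
banana only: max(179/11, 439/16) = 27.44 servings → $12.35.
kale + carrots: intersection lies outside the first quadrant.
kale + sweet potato with both tight: 2.018 servings and 1.309 servings → $2.58.
kale + banana with both tight: 1.921 servings and 4.748 servings → $4.15.
carrots + sweet potato with both tight: 5.869 servings and 4.108 servings → $3.20.
carrots + banana with both tight: 5.064 servings and 13.51 servings → $7.60.
sweet potato + banana with both targets exact would need a negative amount; discard.
The minimum over all feasible corners is $2.58.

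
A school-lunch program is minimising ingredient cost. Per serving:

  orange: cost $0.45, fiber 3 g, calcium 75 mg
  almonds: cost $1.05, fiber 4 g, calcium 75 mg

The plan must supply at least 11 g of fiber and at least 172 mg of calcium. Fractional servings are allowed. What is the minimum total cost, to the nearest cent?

orange only: max(11/3, 172/75) = 3.667 servings → $1.65.
almonds only: max(11/4, 172/75) = 2.75 servings → $2.89.
orange + almonds with both targets exact would need a negative amount; discard.
The minimum over all feasible corners is $1.65.

$1.65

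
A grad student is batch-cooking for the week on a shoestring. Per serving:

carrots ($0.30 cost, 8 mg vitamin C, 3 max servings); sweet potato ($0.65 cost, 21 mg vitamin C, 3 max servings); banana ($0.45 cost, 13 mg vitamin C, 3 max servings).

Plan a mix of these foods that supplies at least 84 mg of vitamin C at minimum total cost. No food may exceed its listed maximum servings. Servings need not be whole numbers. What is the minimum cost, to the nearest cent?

Cost per mg of vitamin C: sweet potato $0.0310, banana $0.0346, carrots $0.0375.
Take 3 servings of sweet potato: +63.0 mg vitamin C for $1.95 (total $1.95, still need 21.0 mg).
Take 1.615 servings of banana: +21.0 mg vitamin C for $0.73 (total $2.68, still need 0.0 mg).
Greedy by cheapest-per-mg is optimal for a single linear constraint, so the minimum cost is $2.68.

$2.68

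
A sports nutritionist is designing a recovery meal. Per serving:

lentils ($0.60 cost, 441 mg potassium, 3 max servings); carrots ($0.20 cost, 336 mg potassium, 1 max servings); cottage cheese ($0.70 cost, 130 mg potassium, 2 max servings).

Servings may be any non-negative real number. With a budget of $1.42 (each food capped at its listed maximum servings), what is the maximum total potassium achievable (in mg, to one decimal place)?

Potassium per dollar: carrots 1680, lentils 735, cottage cheese 185.7.
Take 1 serving of carrots: spends $0.20, +336.0 mg potassium (running total 336.0 mg).
Take 2.033 servings of lentils: spends $1.22, +896.7 mg potassium (running total 1232.7 mg).
Greedy by best ratio exhausts the cost allowance optimally: 1232.7 mg.

1232.7 mg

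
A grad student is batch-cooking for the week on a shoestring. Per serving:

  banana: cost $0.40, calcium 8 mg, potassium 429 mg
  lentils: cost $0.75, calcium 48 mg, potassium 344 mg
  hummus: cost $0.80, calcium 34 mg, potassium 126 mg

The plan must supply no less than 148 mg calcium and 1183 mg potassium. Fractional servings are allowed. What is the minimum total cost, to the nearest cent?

Check every corner: each single food scaled to meet both minima, and each pair solved so both constraints bind.
banana only: max(148/8, 1183/429) = 18.5 servings → $7.40.
lentils only: max(148/48, 1183/344) = 3.439 servings → $2.58.
hummus only: max(148/34, 1183/126) = 9.389 servings → $7.51.
banana + lentils with both tight: 0.3291 servings and 3.028 servings → $2.40.
banana + hummus with both tight: 1.589 servings and 3.979 servings → $3.82.
lentils + hummus: intersection lies outside the first quadrant.
Cheapest feasible corner: $2.40.

$2.40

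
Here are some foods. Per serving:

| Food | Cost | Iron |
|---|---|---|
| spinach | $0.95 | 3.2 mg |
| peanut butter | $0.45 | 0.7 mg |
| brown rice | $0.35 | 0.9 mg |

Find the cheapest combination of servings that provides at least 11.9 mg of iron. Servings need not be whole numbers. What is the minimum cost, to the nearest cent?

$3.53

Cost per mg of iron: spinach $0.2969, brown rice $0.3889, peanut butter $0.6429.
With no serving limits, use only spinach: 11.9 mg / 3.2 mg = 3.719 servings × $0.95 = $3.53.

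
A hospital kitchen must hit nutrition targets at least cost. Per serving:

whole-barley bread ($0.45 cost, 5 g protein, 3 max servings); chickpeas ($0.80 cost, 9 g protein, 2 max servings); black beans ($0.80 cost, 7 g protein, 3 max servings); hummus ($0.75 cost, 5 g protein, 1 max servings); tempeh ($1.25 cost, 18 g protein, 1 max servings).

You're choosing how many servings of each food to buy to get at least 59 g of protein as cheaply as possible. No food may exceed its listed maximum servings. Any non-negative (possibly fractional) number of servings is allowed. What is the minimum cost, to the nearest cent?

Cost per g of protein: tempeh $0.0694, chickpeas $0.0889, whole-barley bread $0.0900, black beans $0.1143, hummus $0.1500.
Take 1 serving of tempeh: +18.0 g protein for $1.25 (total $1.25, still need 41.0 g).
Take 2 servings of chickpeas: +18.0 g protein for $1.60 (total $2.85, still need 23.0 g).
Take 3 servings of whole-barley bread: +15.0 g protein for $1.35 (total $4.20, still need 8.0 g).
Take 1.143 servings of black beans: +8.0 g protein for $0.91 (total $5.11, still need 0.0 g).
Filling from the cheapest source first is optimal under one linear minimum: $5.11.

$5.11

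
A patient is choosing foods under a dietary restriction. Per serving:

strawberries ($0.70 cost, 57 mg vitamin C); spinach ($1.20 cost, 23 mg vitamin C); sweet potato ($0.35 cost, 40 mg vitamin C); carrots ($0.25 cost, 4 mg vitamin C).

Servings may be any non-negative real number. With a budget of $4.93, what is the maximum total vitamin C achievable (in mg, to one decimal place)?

Vitamin C per dollar: sweet potato 114.3, strawberries 81.43, spinach 19.17, carrots 16.
With no serving limits, spend the whole cost allowance on sweet potato: $4.93 / $0.35 × 40 mg = 563.4 mg.

563.4 mg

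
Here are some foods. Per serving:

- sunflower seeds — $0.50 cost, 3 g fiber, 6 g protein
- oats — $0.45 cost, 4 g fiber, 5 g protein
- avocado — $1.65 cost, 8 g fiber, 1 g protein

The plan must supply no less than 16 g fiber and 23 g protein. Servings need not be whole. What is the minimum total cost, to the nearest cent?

For a min-cost LP with two ≥-constraints, a basic feasible solution has at most two positive variables.
sunflower seeds only: max(16/3, 23/6) = 5.333 servings → $2.67.
oats only: max(16/4, 23/5) = 4.6 servings → $2.07.
avocado only: max(16/8, 23/1) = 23 servings → $37.95.
sunflower seeds + oats with both tight: 1.333 servings and 3 servings → $2.02.
sunflower seeds + avocado with both tight: 3.733 servings and 0.6 servings → $2.86.
oats + avocado with both targets exact would need a negative amount; discard.
Cheapest feasible corner: $2.02.

$2.02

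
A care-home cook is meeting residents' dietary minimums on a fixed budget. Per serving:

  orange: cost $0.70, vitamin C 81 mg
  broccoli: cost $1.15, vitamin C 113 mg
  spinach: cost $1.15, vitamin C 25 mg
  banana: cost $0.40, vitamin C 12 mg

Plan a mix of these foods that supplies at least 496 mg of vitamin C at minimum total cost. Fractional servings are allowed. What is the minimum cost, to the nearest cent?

Cost per mg of vitamin C: orange $0.0086, broccoli $0.0102, banana $0.0333, spinach $0.0460.
With no serving limits, use only orange: 496 mg / 81 mg = 6.123 servings × $0.70 = $4.29.

$4.29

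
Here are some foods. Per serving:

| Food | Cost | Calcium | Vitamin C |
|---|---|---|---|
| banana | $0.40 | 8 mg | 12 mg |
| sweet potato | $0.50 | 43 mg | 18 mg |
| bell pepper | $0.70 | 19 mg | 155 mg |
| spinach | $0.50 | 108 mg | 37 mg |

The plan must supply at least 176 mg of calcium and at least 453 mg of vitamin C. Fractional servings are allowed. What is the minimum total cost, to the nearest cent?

$2.43

At the optimum either one food covers both requirements or two foods hit both targets exactly; no other combination can be cheaper.
banana only: max(176/8, 453/12) = 37.75 servings → $15.10.
sweet potato only: max(176/43, 453/18) = 25.17 servings → $12.58.
bell pepper only: max(176/19, 453/155) = 9.263 servings → $6.48.
spinach only: max(176/108, 453/37) = 12.24 servings → $6.12.
banana + sweet potato with both targets exact would need a negative amount; discard.
banana + bell pepper with both tight: 18.45 servings and 1.494 servings → $8.43.
banana + spinach: intersection lies outside the first quadrant.
sweet potato + bell pepper with both tight: 2.953 servings and 2.58 servings → $3.28.
sweet potato + spinach: intersection lies outside the first quadrant.
bell pepper + spinach with both tight: 2.645 servings and 1.164 servings → $2.43.
The minimum over all feasible corners is $2.43.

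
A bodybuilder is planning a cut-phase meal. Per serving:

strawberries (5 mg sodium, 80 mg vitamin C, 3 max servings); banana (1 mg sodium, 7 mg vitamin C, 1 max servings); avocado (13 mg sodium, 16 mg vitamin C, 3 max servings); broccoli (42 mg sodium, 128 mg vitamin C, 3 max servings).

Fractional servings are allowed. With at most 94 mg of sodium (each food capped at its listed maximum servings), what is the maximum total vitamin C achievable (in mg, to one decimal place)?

Vitamin C per mg sodium: strawberries 16, banana 7, broccoli 3.048, avocado 1.231.
Take 3 servings of strawberries: uses 15 mg sodium, +240.0 mg vitamin C (running total 240.0 mg).
Take 1 serving of banana: uses 1 mg sodium, +7.0 mg vitamin C (running total 247.0 mg).
Take 1.857 servings of broccoli: uses 78 mg sodium, +237.7 mg vitamin C (running total 484.7 mg).
Filling greedily by vitamin C-per-mg sodium is optimal for one linear limit, giving 484.7 mg.

484.7 mg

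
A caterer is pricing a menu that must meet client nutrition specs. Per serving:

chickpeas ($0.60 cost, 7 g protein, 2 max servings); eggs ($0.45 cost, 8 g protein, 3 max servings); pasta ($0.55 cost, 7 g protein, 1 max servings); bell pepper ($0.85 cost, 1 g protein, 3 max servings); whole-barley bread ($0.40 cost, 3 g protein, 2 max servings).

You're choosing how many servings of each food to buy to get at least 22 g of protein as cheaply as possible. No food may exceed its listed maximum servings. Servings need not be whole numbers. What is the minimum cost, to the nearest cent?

$1.24

Cost per g of protein: eggs $0.0563, pasta $0.0786, chickpeas $0.0857, whole-barley bread $0.1333, bell pepper $0.8500.
Take 2.75 servings of eggs: +22.0 g protein for $1.24 (total $1.24, still need 0.0 g).
Filling from the cheapest source first is optimal under one linear minimum: $1.24.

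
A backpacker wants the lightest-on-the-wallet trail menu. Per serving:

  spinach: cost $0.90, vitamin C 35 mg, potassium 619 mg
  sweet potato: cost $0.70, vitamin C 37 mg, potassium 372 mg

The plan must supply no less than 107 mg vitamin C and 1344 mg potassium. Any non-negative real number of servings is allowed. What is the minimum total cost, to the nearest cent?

$2.26

A basic optimal solution has at most two foods positive. Try each food alone and each pair with both targets met exactly.
spinach only: max(107/35, 1344/619) = 3.057 servings → $2.75.
sweet potato only: max(107/37, 1344/372) = 3.613 servings → $2.53.
spinach + sweet potato with both tight: 1.004 servings and 1.942 servings → $2.26.
Cheapest feasible corner: $2.26.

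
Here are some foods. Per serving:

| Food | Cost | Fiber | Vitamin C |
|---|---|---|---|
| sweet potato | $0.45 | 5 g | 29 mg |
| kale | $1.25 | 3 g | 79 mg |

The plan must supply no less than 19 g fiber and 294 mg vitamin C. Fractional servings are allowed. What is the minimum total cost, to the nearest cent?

$4.56

sweet potato only: max(19/5, 294/29) = 10.14 servings → $4.56.
kale only: max(19/3, 294/79) = 6.333 servings → $7.92.
sweet potato + kale with both tight: 2.01 servings and 2.984 servings → $4.63.
Cheapest feasible corner: $4.56.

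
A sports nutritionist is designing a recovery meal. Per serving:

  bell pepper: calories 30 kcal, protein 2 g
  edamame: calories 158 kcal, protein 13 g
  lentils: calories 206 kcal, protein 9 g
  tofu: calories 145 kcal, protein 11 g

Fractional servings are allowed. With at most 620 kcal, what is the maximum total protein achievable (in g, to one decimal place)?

51.0 g

Protein per kcal: edamame 0.08228, tofu 0.07586, bell pepper 0.06667, lentils 0.04369.
With no serving limits, spend the whole calories allowance on edamame: 620 kcal / 158 kcal × 13 g = 51.0 g.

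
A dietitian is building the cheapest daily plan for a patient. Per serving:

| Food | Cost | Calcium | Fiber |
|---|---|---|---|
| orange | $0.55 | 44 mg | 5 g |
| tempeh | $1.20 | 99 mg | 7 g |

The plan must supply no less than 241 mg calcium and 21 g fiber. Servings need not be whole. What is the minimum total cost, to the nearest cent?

For a min-cost LP with two ≥-constraints, a basic feasible solution has at most two positive variables.
orange only: max(241/44, 21/5) = 5.477 servings → $3.01.
tempeh only: max(241/99, 21/7) = 3 servings → $3.60.
orange + tempeh with both tight: 2.096 servings and 1.503 servings → $2.96.
Cheapest feasible corner: $2.96.

$2.96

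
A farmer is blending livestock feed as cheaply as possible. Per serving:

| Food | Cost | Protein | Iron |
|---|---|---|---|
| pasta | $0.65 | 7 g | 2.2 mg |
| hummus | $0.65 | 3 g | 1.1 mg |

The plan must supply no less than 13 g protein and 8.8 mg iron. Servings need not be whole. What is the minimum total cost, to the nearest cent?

$2.60

This is a tiny linear program; its minimum lies at a vertex of the feasible set. List the vertices and price them.
pasta only: max(13/7, 8.8/2.2) = 4 servings → $2.60.
hummus only: max(13/3, 8.8/1.1) = 8 servings → $5.20.
pasta + hummus: the both-tight solution has a negative serving — not a feasible corner.
Cheapest feasible corner: $2.60.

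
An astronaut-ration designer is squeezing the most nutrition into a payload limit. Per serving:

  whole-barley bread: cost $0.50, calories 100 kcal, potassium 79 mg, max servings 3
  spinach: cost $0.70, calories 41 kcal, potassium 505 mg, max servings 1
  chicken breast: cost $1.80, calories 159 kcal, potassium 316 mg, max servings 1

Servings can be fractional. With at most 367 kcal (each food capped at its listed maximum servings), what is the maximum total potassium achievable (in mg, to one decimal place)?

Potassium per kcal: spinach 12.32, chicken breast 1.987, whole-barley bread 0.79.
Take 1 serving of spinach: uses 41 kcal, +505.0 mg potassium (running total 505.0 mg).
Take 1 serving of chicken breast: uses 159 kcal, +316.0 mg potassium (running total 821.0 mg).
Take 1.67 servings of whole-barley bread: uses 167 kcal, +131.9 mg potassium (running total 952.9 mg).
Greedy by best ratio exhausts the calories allowance optimally: 952.9 mg.

952.9 mg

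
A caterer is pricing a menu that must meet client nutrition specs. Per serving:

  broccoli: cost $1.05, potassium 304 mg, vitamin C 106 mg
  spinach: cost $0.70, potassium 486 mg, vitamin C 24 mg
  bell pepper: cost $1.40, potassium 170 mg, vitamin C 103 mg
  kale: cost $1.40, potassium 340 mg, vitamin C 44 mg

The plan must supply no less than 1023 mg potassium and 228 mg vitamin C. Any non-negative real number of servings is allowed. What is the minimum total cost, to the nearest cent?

With two linear requirements the optimum uses one or two foods; enumerate the corners.
broccoli only: max(1023/304, 228/106) = 3.365 servings → $3.53.
spinach only: max(1023/486, 228/24) = 9.5 servings → $6.65.
bell pepper only: max(1023/170, 228/103) = 6.018 servings → $8.42.
kale only: max(1023/340, 228/44) = 5.182 servings → $7.25.
broccoli + spinach with both tight: 1.951 servings and 0.8848 servings → $2.67.
broccoli + bell pepper with both targets exact would need a negative amount; discard.
broccoli + kale with both tight: 1.434 servings and 1.726 servings → $3.92.
spinach + bell pepper with both tight: 1.449 servings and 1.876 servings → $3.64.
spinach + kale: the both-tight solution has a negative serving — not a feasible corner.
bell pepper + kale with both tight: 1.18 servings and 2.419 servings → $5.04.
The minimum over all feasible corners is $2.67.

$2.67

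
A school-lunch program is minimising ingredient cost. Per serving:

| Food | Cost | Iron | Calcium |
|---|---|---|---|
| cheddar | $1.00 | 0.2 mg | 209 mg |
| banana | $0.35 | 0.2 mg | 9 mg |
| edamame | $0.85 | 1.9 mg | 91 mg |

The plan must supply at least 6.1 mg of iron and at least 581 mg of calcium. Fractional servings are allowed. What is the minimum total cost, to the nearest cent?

$4.05

With two linear requirements the optimum uses one or two foods; enumerate the corners.
cheddar only: max(6.1/0.2, 581/209) = 30.5 servings → $30.50.
banana only: max(6.1/0.2, 581/9) = 64.56 servings → $22.59.
edamame only: max(6.1/1.9, 581/91) = 6.385 servings → $5.43.
cheddar + banana with both tight: 1.532 servings and 28.97 servings → $11.67.
cheddar + edamame with both tight: 1.448 servings and 3.058 servings → $4.05.
banana + edamame: intersection lies outside the first quadrant.
So the least-cost plan costs $4.05.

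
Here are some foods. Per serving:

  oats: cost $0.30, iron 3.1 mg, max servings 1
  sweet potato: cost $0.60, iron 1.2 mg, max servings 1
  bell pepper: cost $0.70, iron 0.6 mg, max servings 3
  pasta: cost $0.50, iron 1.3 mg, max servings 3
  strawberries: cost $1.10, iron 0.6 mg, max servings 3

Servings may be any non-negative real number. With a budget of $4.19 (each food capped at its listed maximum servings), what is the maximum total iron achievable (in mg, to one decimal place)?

Iron per dollar: oats 10.33, pasta 2.6, sweet potato 2, bell pepper 0.8571, strawberries 0.5455.
Take 1 serving of oats: spends $0.30, +3.1 mg iron (running total 3.1 mg).
Take 3 servings of pasta: spends $1.50, +3.9 mg iron (running total 7.0 mg).
Take 1 serving of sweet potato: spends $0.60, +1.2 mg iron (running total 8.2 mg).
Take 2.557 servings of bell pepper: spends $1.79, +1.5 mg iron (running total 9.7 mg).
Greedy by best ratio exhausts the cost allowance optimally: 9.7 mg.

9.7 mg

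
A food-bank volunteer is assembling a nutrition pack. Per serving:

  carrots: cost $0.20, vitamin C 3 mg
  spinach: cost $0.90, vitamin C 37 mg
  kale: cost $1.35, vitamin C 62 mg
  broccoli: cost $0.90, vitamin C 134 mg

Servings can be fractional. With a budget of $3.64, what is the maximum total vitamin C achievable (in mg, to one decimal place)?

542.0 mg

Vitamin C per dollar: broccoli 148.9, kale 45.93, spinach 41.11, carrots 15.
With no serving limits, spend the whole cost allowance on broccoli: $3.64 / $0.90 × 134 mg = 542.0 mg.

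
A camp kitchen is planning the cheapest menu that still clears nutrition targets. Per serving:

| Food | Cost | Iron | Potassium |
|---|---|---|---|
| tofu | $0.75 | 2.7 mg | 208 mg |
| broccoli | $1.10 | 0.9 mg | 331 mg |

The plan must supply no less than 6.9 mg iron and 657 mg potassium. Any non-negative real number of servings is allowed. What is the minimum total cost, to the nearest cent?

Minimising a linear cost over {iron ≥ 6.9, potassium ≥ 657, servings ≥ 0} — the optimum is at a vertex, using one or two foods.
tofu only: max(6.9/2.7, 657/208) = 3.159 servings → $2.37.
broccoli only: max(6.9/0.9, 657/331) = 7.667 servings → $8.43.
tofu + broccoli with both tight: 2.396 servings and 0.4794 servings → $2.32.
The minimum over all feasible corners is $2.32.

$2.32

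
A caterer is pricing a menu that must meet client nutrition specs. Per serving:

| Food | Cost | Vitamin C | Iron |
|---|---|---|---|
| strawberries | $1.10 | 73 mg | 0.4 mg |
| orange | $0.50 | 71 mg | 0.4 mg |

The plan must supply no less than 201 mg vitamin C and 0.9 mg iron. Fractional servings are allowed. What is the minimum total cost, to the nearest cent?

$1.42

Minimising a linear cost over {vitamin C ≥ 201, iron ≥ 0.9, servings ≥ 0} — the optimum is at a vertex, using one or two foods.
strawberries only: max(201/73, 0.9/0.4) = 2.753 servings → $3.03.
orange only: max(201/71, 0.9/0.4) = 2.831 servings → $1.42.
strawberries + orange with both targets exact would need a negative amount; discard.
Cheapest feasible corner: $1.42.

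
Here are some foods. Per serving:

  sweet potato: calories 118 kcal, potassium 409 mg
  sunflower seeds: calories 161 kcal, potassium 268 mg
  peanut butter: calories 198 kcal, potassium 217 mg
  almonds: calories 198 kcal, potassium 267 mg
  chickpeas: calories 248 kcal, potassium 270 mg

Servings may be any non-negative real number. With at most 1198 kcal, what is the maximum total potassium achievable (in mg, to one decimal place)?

Potassium per kcal: sweet potato 3.466, sunflower seeds 1.665, almonds 1.348, peanut butter 1.096, chickpeas 1.089.
With no serving limits, spend the whole calories allowance on sweet potato: 1198 kcal / 118 kcal × 409 mg = 4152.4 mg.

4152.4 mg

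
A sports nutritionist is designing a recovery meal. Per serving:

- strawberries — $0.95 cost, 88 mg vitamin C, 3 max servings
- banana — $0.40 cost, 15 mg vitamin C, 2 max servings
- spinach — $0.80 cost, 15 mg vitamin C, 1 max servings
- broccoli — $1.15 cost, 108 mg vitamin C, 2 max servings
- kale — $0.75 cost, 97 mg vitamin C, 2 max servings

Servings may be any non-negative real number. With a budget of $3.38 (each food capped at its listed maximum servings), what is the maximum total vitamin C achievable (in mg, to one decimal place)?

Vitamin C per dollar: kale 129.3, broccoli 93.91, strawberries 92.63, banana 37.5, spinach 18.75.
Take 2 servings of kale: spends $1.50, +194.0 mg vitamin C (running total 194.0 mg).
Take 1.635 servings of broccoli: spends $1.88, +176.6 mg vitamin C (running total 370.6 mg).
Filling greedily by vitamin C-per-dollar is optimal for one linear limit, giving 370.6 mg.

370.6 mg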